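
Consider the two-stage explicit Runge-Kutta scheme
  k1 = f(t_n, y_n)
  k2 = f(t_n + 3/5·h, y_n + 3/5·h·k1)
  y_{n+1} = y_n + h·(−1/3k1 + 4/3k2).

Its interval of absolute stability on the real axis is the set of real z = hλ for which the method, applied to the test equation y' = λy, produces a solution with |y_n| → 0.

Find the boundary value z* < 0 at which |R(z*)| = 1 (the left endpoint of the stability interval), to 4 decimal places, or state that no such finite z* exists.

z* = -1.2500.

Test eqn y'=λy, z=hλ:
  k1=λy_n ⇒ h·k1=z·y_n;  k2=λ(1+3/5z)y_n ⇒ h·k2=z(1+3/5z)y_n
  y_{n+1}/y_n = 1 − 1/3z + 4/3z(1+3/5z) = 1 + z + 4/5z²
  Hence R(z) = 1 + z + 4/5z².

Solve |R(x)|<1 on ℝ⁻.
x=-0.57: |R|=0.6899
R=1: x+4/5x²=0 ⇒ x=−5/4=-1.2500; min R=1−1/(4·4/5)=0.6875>−1
Confirm numerically:
  x=-1.034: |R|=0.82132 <1
  x=-0.694: |R|=0.69131 <1
  x=-0.580: |R|=0.68912 <1
  x=-0.502: |R|=0.69960 <1
  x=-1.652: |R|=1.53128 >1
  x=-1.376: |R|=1.13870 >1
Stable set (-1.2500, 0).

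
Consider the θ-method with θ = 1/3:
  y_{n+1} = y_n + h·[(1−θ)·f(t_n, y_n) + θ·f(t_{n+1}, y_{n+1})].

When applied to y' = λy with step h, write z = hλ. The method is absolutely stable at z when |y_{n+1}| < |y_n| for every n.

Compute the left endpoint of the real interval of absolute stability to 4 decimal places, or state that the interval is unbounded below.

Set f=λy, z=hλ:
  y_{n+1} = y_n + z·[2/3·y_n + 1/3·y_{n+1}] ⇒ (1 − 1/3z)y_{n+1} = (1 + 2/3z)y_n
  so R(z) = (1 + 2/3z)/(1 − 1/3z).

Boundary: |R(x)|=1, x<0.
x=-0.6: |R|=0.5000
R=−1: 1+2/3x = −1+1/3x ⇒ -1/3x=2 ⇒ x=2/(-1/3)=-6.0000
Confirm numerically:
  x=-3.243: |R|=0.55839 <1
  x=-3.141: |R|=0.53444 <1
  x=-2.762: |R|=0.43804 <1
  x=-6.402: |R|=1.04276 >1
  x=-6.099: |R|=1.01088 >1
  x=-6.072: |R|=1.00794 >1
So |R|<1 on (-6.0000, 0).

left endpoint -6.0000.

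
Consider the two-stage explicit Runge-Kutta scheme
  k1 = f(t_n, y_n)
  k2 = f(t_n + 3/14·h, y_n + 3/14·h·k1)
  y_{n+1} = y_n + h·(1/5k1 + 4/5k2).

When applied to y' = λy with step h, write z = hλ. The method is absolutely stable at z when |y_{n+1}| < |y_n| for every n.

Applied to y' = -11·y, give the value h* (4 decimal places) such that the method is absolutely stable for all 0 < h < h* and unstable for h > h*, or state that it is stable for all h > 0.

(-5.8333,0); λ=-11 ⇒ h* = (35/6)/11 = 0.5303.

Test eqn y'=λy, z=hλ:
  k1=λy_n ⇒ h·k1=z·y_n;  k2=λ(1+3/14z)y_n ⇒ h·k2=z(1+3/14z)y_n
  y_{n+1}/y_n = 1 + 1/5z + 4/5z(1+3/14z) = 1 + z + 6/35z²
  R(z) = 1 + z + 6/35z².

Boundary: |R(x)|=1, x<0.
x=-1.29: |R|=0.0047
R=1: x+6/35x²=0 ⇒ x=−35/6=-5.8333; min R=1−1/(4·6/35)=-0.4583>−1
Confirm numerically:
  x=-5.810: |R|=0.97676 <1
  x=-5.162: |R|=0.40593 <1
  x=-4.832: |R|=0.17055 <1
  x=-6.247: |R|=1.44300 >1
  x=-6.118: |R|=1.29856 >1
Stable set (-5.8333, 0).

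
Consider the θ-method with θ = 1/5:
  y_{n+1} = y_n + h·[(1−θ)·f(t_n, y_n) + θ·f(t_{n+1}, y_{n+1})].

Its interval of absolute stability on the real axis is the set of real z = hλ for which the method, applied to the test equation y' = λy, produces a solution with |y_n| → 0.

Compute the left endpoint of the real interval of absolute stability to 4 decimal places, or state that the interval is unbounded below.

left endpoint -3.3333.

With y'=λy (z=hλ):
  y_{n+1} = y_n + z·[4/5·y_n + 1/5·y_{n+1}] ⇒ (1 − 1/5z)y_{n+1} = (1 + 4/5z)y_n
  ⇒ R(z) = (1 + 4/5z)/(1 − 1/5z).

Solve |R(x)|<1 on ℝ⁻.
x=-0.79: |R|=0.3178
R=−1: 1+4/5x = −1+1/5x ⇒ -3/5x=2 ⇒ x=2/(-3/5)=-3.3333
Confirm numerically:
  x=-3.196: |R|=0.94973 <1
  x=-2.930: |R|=0.84741 <1
  x=-2.824: |R|=0.80470 <1
  x=-1.942: |R|=0.39873 <1
  x=-3.623: |R|=1.10078 >1
  x=-3.613: |R|=1.09741 >1
  x=-3.570: |R|=1.08285 >1
Stable set (-3.3333, 0).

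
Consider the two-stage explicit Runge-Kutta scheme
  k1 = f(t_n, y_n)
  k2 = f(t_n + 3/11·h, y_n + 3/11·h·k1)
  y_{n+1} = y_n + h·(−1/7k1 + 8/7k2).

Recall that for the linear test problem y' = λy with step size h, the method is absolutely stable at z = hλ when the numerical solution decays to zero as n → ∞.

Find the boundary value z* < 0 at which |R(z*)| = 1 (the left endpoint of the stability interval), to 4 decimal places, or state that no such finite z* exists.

z* = -3.2083.

On y'=λy, z=hλ:
  k1=λy_n ⇒ h·k1=z·y_n;  k2=λ(1+3/11z)y_n ⇒ h·k2=z(1+3/11z)y_n
  y_{n+1}/y_n = 1 − 1/7z + 8/7z(1+3/11z) = 1 + z + 24/77z²
  ⇒ R(z) = 1 + z + 24/77z².

Find x<0 with |R(x)|<1.
x=-0.51: |R|=0.5711
R=1: x+24/77x²=0 ⇒ x=−77/24=-3.2083; min R=1−1/(4·24/77)=0.1979>−1
Confirm numerically:
  x=-2.649: |R|=0.53818 <1
  x=-1.884: |R|=0.22232 <1
  x=-1.644: |R|=0.19841 <1
  x=-1.533: |R|=0.19950 <1
  x=-3.581: |R|=1.41595 >1
  x=-3.575: |R|=1.40857 >1
  x=-3.482: |R|=1.29701 >1
Stable set (-3.2083, 0).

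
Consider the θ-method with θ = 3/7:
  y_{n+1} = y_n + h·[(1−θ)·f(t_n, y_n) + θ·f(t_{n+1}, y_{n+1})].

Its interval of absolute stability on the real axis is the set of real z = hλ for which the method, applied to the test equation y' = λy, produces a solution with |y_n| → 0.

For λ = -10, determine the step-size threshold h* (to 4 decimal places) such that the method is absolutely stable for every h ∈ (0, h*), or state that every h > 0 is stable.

With y'=λy (z=hλ):
  y_{n+1} = y_n + z·[4/7·y_n + 3/7·y_{n+1}] ⇒ (1 − 3/7z)y_{n+1} = (1 + 4/7z)y_n
  Hence R(z) = (1 + 4/7z)/(1 − 3/7z).

Boundary: |R(x)|=1, x<0.
x=-0.51: |R|=0.5815
R=−1: 1+4/7x = −1+3/7x ⇒ -1/7x=2 ⇒ x=2/(-1/7)=-14.0000
Confirm numerically:
  x=-12.807: |R|=0.97373 <1
  x=-10.830: |R|=0.91973 <1
  x=-10.370: |R|=0.90475 <1
  x=-8.673: |R|=0.83867 <1
  x=-14.535: |R|=1.01057 >1
  x=-14.481: |R|=1.00954 >1
  x=-14.274: |R|=1.00550 >1
Stable set (-14.0000, 0).

(-14.0000,0); λ=-10 ⇒ h* = (14)/10 = 1.4000.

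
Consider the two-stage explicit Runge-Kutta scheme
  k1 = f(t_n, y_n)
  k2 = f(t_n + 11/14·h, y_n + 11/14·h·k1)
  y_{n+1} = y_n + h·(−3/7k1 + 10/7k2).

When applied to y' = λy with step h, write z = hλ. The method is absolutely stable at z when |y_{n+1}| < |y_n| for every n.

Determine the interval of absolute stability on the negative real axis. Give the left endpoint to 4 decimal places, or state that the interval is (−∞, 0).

With y'=λy (z=hλ):
  k1=λy_n ⇒ h·k1=z·y_n;  k2=λ(1+11/14z)y_n ⇒ h·k2=z(1+11/14z)y_n
  y_{n+1}/y_n = 1 − 3/7z + 10/7z(1+11/14z) = 1 + z + 55/49z²
  ⇒ R(z) = 1 + z + 55/49z².

Find x<0 with |R(x)|<1.
x=-0.49: |R|=0.7795
R=1: x+55/49x²=0 ⇒ x=−49/55=-0.8909; min R=1−1/(4·55/49)=0.7773>−1
Confirm numerically:
  x=-0.863: |R|=0.97297 <1
  x=-0.551: |R|=0.78978 <1
  x=-0.480: |R|=0.77861 <1
  x=-0.449: |R|=0.77729 <1
  x=-0.959: |R|=1.07329 >1
  x=-0.932: |R|=1.04299 >1
Interval (-0.8909, 0).

(-0.8909, 0).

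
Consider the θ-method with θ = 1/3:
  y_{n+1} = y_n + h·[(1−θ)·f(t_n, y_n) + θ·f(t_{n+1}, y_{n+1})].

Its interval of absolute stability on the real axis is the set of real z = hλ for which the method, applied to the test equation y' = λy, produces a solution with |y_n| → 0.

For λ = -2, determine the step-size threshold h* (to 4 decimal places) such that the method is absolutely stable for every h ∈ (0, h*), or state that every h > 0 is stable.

(-6.0000,0); λ=-2 ⇒ h* = (6)/2 = 3.0000.

Set f=λy, z=hλ:
  y_{n+1} = y_n + z·[2/3·y_n + 1/3·y_{n+1}] ⇒ (1 − 1/3z)y_{n+1} = (1 + 2/3z)y_n
  ⇒ R(z) = (1 + 2/3z)/(1 − 1/3z).

Solve |R(x)|<1 on ℝ⁻.
x=-1.06: |R|=0.2167
R=−1: 1+2/3x = −1+1/3x ⇒ -1/3x=2 ⇒ x=2/(-1/3)=-6.0000
Confirm numerically:
  x=-5.762: |R|=0.97284 <1
  x=-5.167: |R|=0.89800 <1
  x=-3.013: |R|=0.50324 <1
  x=-6.405: |R|=1.04306 >1
  x=-6.294: |R|=1.03163 >1
Interval (-6.0000, 0).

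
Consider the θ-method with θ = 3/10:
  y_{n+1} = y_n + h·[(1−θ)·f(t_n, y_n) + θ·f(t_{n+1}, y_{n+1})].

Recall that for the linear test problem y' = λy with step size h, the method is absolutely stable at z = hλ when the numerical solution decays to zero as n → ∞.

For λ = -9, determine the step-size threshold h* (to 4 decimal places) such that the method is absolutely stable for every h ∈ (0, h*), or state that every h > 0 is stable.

(-5.0000,0); λ=-9 ⇒ h* = (5)/9 = 0.5556.

With y'=λy (z=hλ):
  y_{n+1} = y_n + z·[7/10·y_n + 3/10·y_{n+1}] ⇒ (1 − 3/10z)y_{n+1} = (1 + 7/10z)y_n
  R(z) = (1 + 7/10z)/(1 − 3/10z).

Boundary: |R(x)|=1, x<0.
x=-1.16: |R|=0.1395
R=−1: 1+7/10x = −1+3/10x ⇒ -2/5x=2 ⇒ x=2/(-2/5)=-5.0000
Confirm numerically:
  x=-4.558: |R|=0.92532 <1
  x=-3.810: |R|=0.77788 <1
  x=-2.911: |R|=0.55394 <1
  x=-2.537: |R|=0.44058 <1
  x=-5.346: |R|=1.05315 >1
  x=-5.021: |R|=1.00335 >1
Stable set (-5.0000, 0).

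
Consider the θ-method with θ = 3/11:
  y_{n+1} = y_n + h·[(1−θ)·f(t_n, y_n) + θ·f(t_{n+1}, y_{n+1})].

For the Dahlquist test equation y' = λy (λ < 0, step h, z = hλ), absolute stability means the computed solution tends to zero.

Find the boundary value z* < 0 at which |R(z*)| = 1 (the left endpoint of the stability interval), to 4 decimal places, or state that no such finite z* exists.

left endpoint -4.4000.

With y'=λy (z=hλ):
  y_{n+1} = y_n + z·[8/11·y_n + 3/11·y_{n+1}] ⇒ (1 − 3/11z)y_{n+1} = (1 + 8/11z)y_n
  Hence R(z) = (1 + 8/11z)/(1 − 3/11z).

Boundary: |R(x)|=1, x<0.
x=-0.92: |R|=0.2645
R=−1: 1+8/11x = −1+3/11x ⇒ -5/11x=2 ⇒ x=2/(-5/11)=-4.4000
Confirm numerically:
  x=-3.104: |R|=0.68098 <1
  x=-2.897: |R|=0.61835 <1
  x=-2.853: |R|=0.60453 <1
  x=-4.893: |R|=1.09599 >1
  x=-4.846: |R|=1.08732 >1
  x=-4.564: |R|=1.03321 >1
Interval (-4.4000, 0).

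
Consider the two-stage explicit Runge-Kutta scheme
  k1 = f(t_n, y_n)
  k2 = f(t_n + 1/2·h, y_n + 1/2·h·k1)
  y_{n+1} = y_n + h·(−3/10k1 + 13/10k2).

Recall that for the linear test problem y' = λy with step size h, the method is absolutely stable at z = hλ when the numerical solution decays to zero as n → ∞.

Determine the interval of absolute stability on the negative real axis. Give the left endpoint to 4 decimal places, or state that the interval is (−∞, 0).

Set f=λy, z=hλ:
  k1=λy_n ⇒ h·k1=z·y_n;  k2=λ(1+1/2z)y_n ⇒ h·k2=z(1+1/2z)y_n
  y_{n+1}/y_n = 1 − 3/10z + 13/10z(1+1/2z) = 1 + z + 13/20z²
  R(z) = 1 + z + 13/20z².

Solve |R(x)|<1 on ℝ⁻.
x=-0.72: |R|=0.6170
R=1: x+13/20x²=0 ⇒ x=−20/13=-1.5385; min R=1−1/(4·13/20)=0.6154>−1
Confirm numerically:
  x=-1.395: |R|=0.86992 <1
  x=-1.160: |R|=0.71464 <1
  x=-1.004: |R|=0.65121 <1
  x=-1.941: |R|=1.50786 >1
  x=-1.797: |R|=1.30199 >1
Stable set (-1.5385, 0).

(-1.5385, 0).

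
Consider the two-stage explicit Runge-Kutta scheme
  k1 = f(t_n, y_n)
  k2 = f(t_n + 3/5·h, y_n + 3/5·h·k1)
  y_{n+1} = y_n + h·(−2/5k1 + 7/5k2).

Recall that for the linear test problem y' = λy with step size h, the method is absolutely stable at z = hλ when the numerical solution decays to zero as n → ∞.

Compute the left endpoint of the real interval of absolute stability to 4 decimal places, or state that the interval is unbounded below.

left endpoint -1.1905.

Set f=λy, z=hλ:
  k1=λy_n ⇒ h·k1=z·y_n;  k2=λ(1+3/5z)y_n ⇒ h·k2=z(1+3/5z)y_n
  y_{n+1}/y_n = 1 − 2/5z + 7/5z(1+3/5z) = 1 + z + 21/25z²
  ⇒ R(z) = 1 + z + 21/25z².

Boundary: |R(x)|=1, x<0.
x=-0.77: |R|=0.7280
R=1: x+21/25x²=0 ⇒ x=−25/21=-1.1905; min R=1−1/(4·21/25)=0.7024>−1
Confirm numerically:
  x=-1.045: |R|=0.87230 <1
  x=-0.651: |R|=0.70499 <1
  x=-0.575: |R|=0.70272 <1
  x=-1.572: |R|=1.50379 >1
  x=-1.302: |R|=1.12197 >1
Interval (-1.1905, 0).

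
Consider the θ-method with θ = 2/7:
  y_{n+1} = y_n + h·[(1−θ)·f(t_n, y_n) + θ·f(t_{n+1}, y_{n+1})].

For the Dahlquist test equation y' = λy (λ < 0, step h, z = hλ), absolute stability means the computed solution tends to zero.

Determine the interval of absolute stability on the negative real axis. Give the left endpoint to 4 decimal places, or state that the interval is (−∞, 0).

On y'=λy, z=hλ:
  y_{n+1} = y_n + z·[5/7·y_n + 2/7·y_{n+1}] ⇒ (1 − 2/7z)y_{n+1} = (1 + 5/7z)y_n
  ⇒ R(z) = (1 + 5/7z)/(1 − 2/7z).

Solve |R(x)|<1 on ℝ⁻.
x=-1.14: |R|=0.1401
R=−1: 1+5/7x = −1+2/7x ⇒ -3/7x=2 ⇒ x=2/(-3/7)=-4.6667
Confirm numerically:
  x=-4.275: |R|=0.92444 <1
  x=-4.018: |R|=0.87058 <1
  x=-4.008: |R|=0.86841 <1
  x=-2.153: |R|=0.33301 <1
  x=-4.846: |R|=1.03223 >1
  x=-4.783: |R|=1.02107 >1
Stable set (-4.6667, 0).

z∈(-4.6667,0).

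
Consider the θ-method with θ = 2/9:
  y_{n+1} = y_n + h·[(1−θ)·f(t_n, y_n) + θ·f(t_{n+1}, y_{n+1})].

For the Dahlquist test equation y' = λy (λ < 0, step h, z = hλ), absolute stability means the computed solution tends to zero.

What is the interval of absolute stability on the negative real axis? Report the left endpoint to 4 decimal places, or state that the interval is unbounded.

(-3.6000, 0).

Set f=λy, z=hλ:
  y_{n+1} = y_n + z·[7/9·y_n + 2/9·y_{n+1}] ⇒ (1 − 2/9z)y_{n+1} = (1 + 7/9z)y_n
  so R(z) = (1 + 7/9z)/(1 − 2/9z).

Solve |R(x)|<1 on ℝ⁻.
x=-1.54: |R|=0.1474
R=−1: 1+7/9x = −1+2/9x ⇒ -5/9x=2 ⇒ x=2/(-5/9)=-3.6000
Confirm numerically:
  x=-2.703: |R|=0.68867 <1
  x=-2.535: |R|=0.62154 <1
  x=-1.677: |R|=0.22171 <1
  x=-1.606: |R|=0.18359 <1
  x=-3.991: |R|=1.11512 >1
  x=-3.850: |R|=1.07485 >1
  x=-3.757: |R|=1.04754 >1
Stable set (-3.6000, 0).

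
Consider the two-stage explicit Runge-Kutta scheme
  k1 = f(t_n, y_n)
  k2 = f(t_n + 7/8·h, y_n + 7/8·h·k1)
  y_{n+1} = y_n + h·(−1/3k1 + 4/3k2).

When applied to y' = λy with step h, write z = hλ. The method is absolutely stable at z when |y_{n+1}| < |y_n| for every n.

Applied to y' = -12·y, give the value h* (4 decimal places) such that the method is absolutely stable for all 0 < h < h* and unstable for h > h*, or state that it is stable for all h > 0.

(-0.8571,0); λ=-12 ⇒ h* = (6/7)/12 = 0.0714.

Set f=λy, z=hλ:
  k1=λy_n ⇒ h·k1=z·y_n;  k2=λ(1+7/8z)y_n ⇒ h·k2=z(1+7/8z)y_n
  y_{n+1}/y_n = 1 − 1/3z + 4/3z(1+7/8z) = 1 + z + 7/6z²
  ⇒ R(z) = 1 + z + 7/6z².

Boundary: |R(x)|=1, x<0.
x=-0.92: |R|=1.0675
R=1: x+7/6x²=0 ⇒ x=−6/7=-0.8571; min R=1−1/(4·7/6)=0.7857>−1
Confirm numerically:
  x=-0.806: |R|=0.95191 <1
  x=-0.605: |R|=0.82203 <1
  x=-0.525: |R|=0.79656 <1
  x=-1.391: |R|=1.86636 >1
  x=-1.091: |R|=1.29766 >1
  x=-0.970: |R|=1.12772 >1
Interval (-0.8571, 0).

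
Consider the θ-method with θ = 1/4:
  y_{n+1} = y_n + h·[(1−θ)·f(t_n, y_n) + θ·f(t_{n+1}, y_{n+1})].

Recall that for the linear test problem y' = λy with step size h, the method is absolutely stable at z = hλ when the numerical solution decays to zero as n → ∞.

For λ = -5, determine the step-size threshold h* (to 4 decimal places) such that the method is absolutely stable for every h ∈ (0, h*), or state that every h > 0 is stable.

(-4.0000,0); λ=-5 ⇒ h* = (4)/5 = 0.8000.

On y'=λy, z=hλ:
  y_{n+1} = y_n + z·[3/4·y_n + 1/4·y_{n+1}] ⇒ (1 − 1/4z)y_{n+1} = (1 + 3/4z)y_n
  so R(z) = (1 + 3/4z)/(1 − 1/4z).

Boundary: |R(x)|=1, x<0.
x=-0.66: |R|=0.4335
R=−1: 1+3/4x = −1+1/4x ⇒ -1/2x=2 ⇒ x=2/(-1/2)=-4.0000
Confirm numerically:
  x=-3.919: |R|=0.97954 <1
  x=-3.398: |R|=0.83725 <1
  x=-3.088: |R|=0.74266 <1
  x=-4.246: |R|=1.05967 >1
  x=-4.216: |R|=1.05258 >1
Interval (-4.0000, 0).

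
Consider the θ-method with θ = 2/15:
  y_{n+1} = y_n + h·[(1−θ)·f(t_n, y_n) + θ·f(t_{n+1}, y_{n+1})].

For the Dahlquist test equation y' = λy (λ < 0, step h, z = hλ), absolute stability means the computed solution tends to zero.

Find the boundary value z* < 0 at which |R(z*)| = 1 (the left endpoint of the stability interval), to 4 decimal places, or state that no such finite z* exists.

left endpoint -2.7273.

Test eqn y'=λy, z=hλ:
  y_{n+1} = y_n + z·[13/15·y_n + 2/15·y_{n+1}] ⇒ (1 − 2/15z)y_{n+1} = (1 + 13/15z)y_n
  Hence R(z) = (1 + 13/15z)/(1 − 2/15z).

Solve |R(x)|<1 on ℝ⁻.
x=-0.58: |R|=0.4616
R=−1: 1+13/15x = −1+2/15x ⇒ -11/15x=2 ⇒ x=2/(-11/15)=-2.7273
Confirm numerically:
  x=-2.679: |R|=0.97392 <1
  x=-2.412: |R|=0.82506 <1
  x=-1.641: |R|=0.34641 <1
  x=-1.604: |R|=0.32140 <1
  x=-3.026: |R|=1.15609 >1
  x=-3.005: |R|=1.14541 >1
  x=-2.988: |R|=1.13673 >1
So |R|<1 on (-2.7273, 0).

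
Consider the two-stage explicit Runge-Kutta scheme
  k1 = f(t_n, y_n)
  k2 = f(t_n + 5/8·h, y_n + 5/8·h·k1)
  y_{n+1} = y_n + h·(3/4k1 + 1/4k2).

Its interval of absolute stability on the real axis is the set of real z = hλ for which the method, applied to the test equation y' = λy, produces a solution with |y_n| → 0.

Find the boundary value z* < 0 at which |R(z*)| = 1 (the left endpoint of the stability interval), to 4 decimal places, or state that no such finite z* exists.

z* = -6.4000.

With y'=λy (z=hλ):
  k1=λy_n ⇒ h·k1=z·y_n;  k2=λ(1+5/8z)y_n ⇒ h·k2=z(1+5/8z)y_n
  y_{n+1}/y_n = 1 + 3/4z + 1/4z(1+5/8z) = 1 + z + 5/32z²
  Hence R(z) = 1 + z + 5/32z².

Solve |R(x)|<1 on ℝ⁻.
x=-1.05: |R|=0.1223
R=1: x+5/32x²=0 ⇒ x=−32/5=-6.4000; min R=1−1/(4·5/32)=-0.6000>−1
Confirm numerically:
  x=-6.087: |R|=0.70231 <1
  x=-4.323: |R|=0.40295 <1
  x=-4.194: |R|=0.44562 <1
  x=-6.835: |R|=1.46457 >1
  x=-6.638: |R|=1.24685 >1
  x=-6.475: |R|=1.07588 >1
Stable set (-6.4000, 0).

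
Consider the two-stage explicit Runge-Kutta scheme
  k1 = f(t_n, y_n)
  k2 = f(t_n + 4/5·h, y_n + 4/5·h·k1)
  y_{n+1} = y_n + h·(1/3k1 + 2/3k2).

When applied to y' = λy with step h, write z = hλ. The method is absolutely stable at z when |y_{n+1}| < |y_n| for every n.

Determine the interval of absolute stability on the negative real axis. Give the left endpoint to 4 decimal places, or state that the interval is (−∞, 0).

On y'=λy, z=hλ:
  k1=λy_n ⇒ h·k1=z·y_n;  k2=λ(1+4/5z)y_n ⇒ h·k2=z(1+4/5z)y_n
  y_{n+1}/y_n = 1 + 1/3z + 2/3z(1+4/5z) = 1 + z + 8/15z²
  ⇒ R(z) = 1 + z + 8/15z².

Need |R(x)|<1, x<0.
x=-1.39: |R|=0.6405
R=1: x+8/15x²=0 ⇒ x=−15/8=-1.8750; min R=1−1/(4·8/15)=0.5312>−1
Confirm numerically:
  x=-1.721: |R|=0.85865 <1
  x=-1.308: |R|=0.60446 <1
  x=-1.240: |R|=0.58005 <1
  x=-2.008: |R|=1.14243 >1
  x=-1.957: |R|=1.08559 >1
Stable set (-1.8750, 0).

(-1.8750, 0).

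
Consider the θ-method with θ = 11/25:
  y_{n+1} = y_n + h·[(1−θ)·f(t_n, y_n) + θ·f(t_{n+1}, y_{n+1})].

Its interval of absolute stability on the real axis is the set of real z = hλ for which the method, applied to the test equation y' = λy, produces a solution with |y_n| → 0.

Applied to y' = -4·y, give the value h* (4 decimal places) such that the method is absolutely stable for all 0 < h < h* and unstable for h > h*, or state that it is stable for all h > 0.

Set f=λy, z=hλ:
  y_{n+1} = y_n + z·[14/25·y_n + 11/25·y_{n+1}] ⇒ (1 − 11/25z)y_{n+1} = (1 + 14/25z)y_n
  R(z) = (1 + 14/25z)/(1 − 11/25z).

Solve |R(x)|<1 on ℝ⁻.
x=-0.46: |R|=0.6174
R=−1: 1+14/25x = −1+11/25x ⇒ -3/25x=2 ⇒ x=2/(-3/25)=-16.6667
Confirm numerically:
  x=-13.044: |R|=0.93550 <1
  x=-12.333: |R|=0.91908 <1
  x=-11.521: |R|=0.89826 <1
  x=-8.600: |R|=0.79766 <1
  x=-17.153: |R|=1.00683 >1
  x=-16.865: |R|=1.00283 >1
  x=-16.783: |R|=1.00166 >1
Stable set (-16.6667, 0).

(-16.6667,0); λ=-4 ⇒ h* = (50/3)/4 = 4.1667.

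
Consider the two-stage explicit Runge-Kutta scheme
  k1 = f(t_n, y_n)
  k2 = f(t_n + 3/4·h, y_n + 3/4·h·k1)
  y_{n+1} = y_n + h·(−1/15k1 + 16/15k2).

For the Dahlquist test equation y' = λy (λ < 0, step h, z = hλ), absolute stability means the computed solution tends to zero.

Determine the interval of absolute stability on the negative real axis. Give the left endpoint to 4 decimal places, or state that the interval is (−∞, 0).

With y'=λy (z=hλ):
  k1=λy_n ⇒ h·k1=z·y_n;  k2=λ(1+3/4z)y_n ⇒ h·k2=z(1+3/4z)y_n
  y_{n+1}/y_n = 1 − 1/15z + 16/15z(1+3/4z) = 1 + z + 4/5z²
  R(z) = 1 + z + 4/5z².

Need |R(x)|<1, x<0.
x=-1.75: |R|=1.7000
R=1: x+4/5x²=0 ⇒ x=−5/4=-1.2500; min R=1−1/(4·4/5)=0.6875>−1
Confirm numerically:
  x=-1.105: |R|=0.87182 <1
  x=-1.049: |R|=0.83132 <1
  x=-0.790: |R|=0.70928 <1
  x=-1.604: |R|=1.45425 >1
  x=-1.438: |R|=1.21628 >1
Interval (-1.2500, 0).

z∈(-1.2500,0).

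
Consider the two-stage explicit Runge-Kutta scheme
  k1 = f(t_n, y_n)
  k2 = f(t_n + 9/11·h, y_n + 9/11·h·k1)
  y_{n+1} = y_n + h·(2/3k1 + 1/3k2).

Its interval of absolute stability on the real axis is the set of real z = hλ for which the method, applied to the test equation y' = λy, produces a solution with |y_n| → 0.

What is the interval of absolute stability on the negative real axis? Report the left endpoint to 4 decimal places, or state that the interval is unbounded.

z∈(-3.6667,0).

Set f=λy, z=hλ:
  k1=λy_n ⇒ h·k1=z·y_n;  k2=λ(1+9/11z)y_n ⇒ h·k2=z(1+9/11z)y_n
  y_{n+1}/y_n = 1 + 2/3z + 1/3z(1+9/11z) = 1 + z + 3/11z²
  Hence R(z) = 1 + z + 3/11z².

Boundary: |R(x)|=1, x<0.
x=-1.49: |R|=0.1155
R=1: x+3/11x²=0 ⇒ x=−11/3=-3.6667; min R=1−1/(4·3/11)=0.0833>−1
Confirm numerically:
  x=-3.601: |R|=0.93551 <1
  x=-3.400: |R|=0.75273 <1
  x=-3.248: |R|=0.62914 <1
  x=-2.623: |R|=0.25340 <1
  x=-4.143: |R|=1.53821 >1
  x=-4.135: |R|=1.52815 >1
So |R|<1 on (-3.6667, 0).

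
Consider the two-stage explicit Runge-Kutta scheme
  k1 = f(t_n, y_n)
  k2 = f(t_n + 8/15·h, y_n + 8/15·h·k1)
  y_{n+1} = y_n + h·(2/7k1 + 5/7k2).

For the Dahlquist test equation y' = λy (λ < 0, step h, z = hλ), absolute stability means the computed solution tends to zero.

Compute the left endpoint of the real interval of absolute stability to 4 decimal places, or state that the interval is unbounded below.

left endpoint -2.6250.

Set f=λy, z=hλ:
  k1=λy_n ⇒ h·k1=z·y_n;  k2=λ(1+8/15z)y_n ⇒ h·k2=z(1+8/15z)y_n
  y_{n+1}/y_n = 1 + 2/7z + 5/7z(1+8/15z) = 1 + z + 8/21z²
  so R(z) = 1 + z + 8/21z².

Boundary: |R(x)|=1, x<0.
x=-0.43: |R|=0.6404
R=1: x+8/21x²=0 ⇒ x=−21/8=-2.6250; min R=1−1/(4·8/21)=0.3438>−1
Confirm numerically:
  x=-1.739: |R|=0.41305 <1
  x=-1.723: |R|=0.40794 <1
  x=-1.212: |R|=0.34760 <1
  x=-3.104: |R|=1.56641 >1
  x=-3.080: |R|=1.53387 >1
Interval (-2.6250, 0).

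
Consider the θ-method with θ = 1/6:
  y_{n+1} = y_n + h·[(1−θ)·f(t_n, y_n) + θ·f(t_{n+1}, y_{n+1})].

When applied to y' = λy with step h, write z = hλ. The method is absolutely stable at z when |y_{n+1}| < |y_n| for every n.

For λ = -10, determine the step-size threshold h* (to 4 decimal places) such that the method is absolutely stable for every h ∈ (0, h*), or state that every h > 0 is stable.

On y'=λy, z=hλ:
  y_{n+1} = y_n + z·[5/6·y_n + 1/6·y_{n+1}] ⇒ (1 − 1/6z)y_{n+1} = (1 + 5/6z)y_n
  R(z) = (1 + 5/6z)/(1 − 1/6z).

Find x<0 with |R(x)|<1.
x=-0.86: |R|=0.2478
R=−1: 1+5/6x = −1+1/6x ⇒ -2/3x=2 ⇒ x=2/(-2/3)=-3.0000
Confirm numerically:
  x=-2.537: |R|=0.78306 <1
  x=-2.534: |R|=0.78158 <1
  x=-1.782: |R|=0.37394 <1
  x=-1.331: |R|=0.08935 <1
  x=-3.136: |R|=1.05954 >1
  x=-3.108: |R|=1.04743 >1
  x=-3.074: |R|=1.03262 >1
So |R|<1 on (-3.0000, 0).

(-3.0000,0); λ=-10 ⇒ h* = (3)/10 = 0.3000.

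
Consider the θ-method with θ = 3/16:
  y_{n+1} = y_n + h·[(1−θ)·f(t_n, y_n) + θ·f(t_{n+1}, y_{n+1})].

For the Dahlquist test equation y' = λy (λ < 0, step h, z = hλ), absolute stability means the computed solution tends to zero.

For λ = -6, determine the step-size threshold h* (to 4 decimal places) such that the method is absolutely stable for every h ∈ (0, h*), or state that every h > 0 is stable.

(-3.2000,0); λ=-6 ⇒ h* = (16/5)/6 = 0.5333.

On y'=λy, z=hλ:
  y_{n+1} = y_n + z·[13/16·y_n + 3/16·y_{n+1}] ⇒ (1 − 3/16z)y_{n+1} = (1 + 13/16z)y_n
  so R(z) = (1 + 13/16z)/(1 − 3/16z).

Boundary: |R(x)|=1, x<0.
x=-1.48: |R|=0.1585
R=−1: 1+13/16x = −1+3/16x ⇒ -5/8x=2 ⇒ x=2/(-5/8)=-3.2000
Confirm numerically:
  x=-3.098: |R|=0.95967 <1
  x=-2.016: |R|=0.46299 <1
  x=-1.812: |R|=0.35249 <1
  x=-1.368: |R|=0.08874 <1
  x=-3.565: |R|=1.13673 >1
  x=-3.450: |R|=1.09488 >1
Stable set (-3.2000, 0).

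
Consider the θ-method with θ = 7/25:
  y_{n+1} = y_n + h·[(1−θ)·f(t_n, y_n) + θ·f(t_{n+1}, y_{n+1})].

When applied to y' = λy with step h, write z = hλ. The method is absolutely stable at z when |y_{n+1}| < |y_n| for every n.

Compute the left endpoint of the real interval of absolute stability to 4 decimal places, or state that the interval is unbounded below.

Test eqn y'=λy, z=hλ:
  y_{n+1} = y_n + z·[18/25·y_n + 7/25·y_{n+1}] ⇒ (1 − 7/25z)y_{n+1} = (1 + 18/25z)y_n
  so R(z) = (1 + 18/25z)/(1 − 7/25z).

Need |R(x)|<1, x<0.
x=-0.51: |R|=0.5537
R=−1: 1+18/25x = −1+7/25x ⇒ -11/25x=2 ⇒ x=2/(-11/25)=-4.5455
Confirm numerically:
  x=-3.267: |R|=0.70622 <1
  x=-2.256: |R|=0.38262 <1
  x=-1.939: |R|=0.25671 <1
  x=-5.027: |R|=1.08801 >1
  x=-4.961: |R|=1.07653 >1
  x=-4.808: |R|=1.04924 >1
Stable set (-4.5455, 0).

z* = -4.5455.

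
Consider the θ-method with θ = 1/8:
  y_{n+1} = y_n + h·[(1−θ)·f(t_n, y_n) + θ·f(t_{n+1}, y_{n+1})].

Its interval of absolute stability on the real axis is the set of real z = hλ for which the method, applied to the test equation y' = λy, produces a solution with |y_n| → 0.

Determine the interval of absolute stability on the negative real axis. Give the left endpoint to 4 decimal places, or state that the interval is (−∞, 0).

z∈(-2.6667,0).

With y'=λy (z=hλ):
  y_{n+1} = y_n + z·[7/8·y_n + 1/8·y_{n+1}] ⇒ (1 − 1/8z)y_{n+1} = (1 + 7/8z)y_n
  R(z) = (1 + 7/8z)/(1 − 1/8z).

Solve |R(x)|<1 on ℝ⁻.
x=-1.32: |R|=0.1330
R=−1: 1+7/8x = −1+1/8x ⇒ -3/4x=2 ⇒ x=2/(-3/4)=-2.6667
Confirm numerically:
  x=-2.504: |R|=0.90708 <1
  x=-2.428: |R|=0.86268 <1
  x=-1.989: |R|=0.59295 <1
  x=-1.629: |R|=0.35341 <1
  x=-3.218: |R|=1.29488 >1
  x=-3.137: |R|=1.25339 >1
  x=-3.134: |R|=1.25184 >1
Stable set (-2.6667, 0).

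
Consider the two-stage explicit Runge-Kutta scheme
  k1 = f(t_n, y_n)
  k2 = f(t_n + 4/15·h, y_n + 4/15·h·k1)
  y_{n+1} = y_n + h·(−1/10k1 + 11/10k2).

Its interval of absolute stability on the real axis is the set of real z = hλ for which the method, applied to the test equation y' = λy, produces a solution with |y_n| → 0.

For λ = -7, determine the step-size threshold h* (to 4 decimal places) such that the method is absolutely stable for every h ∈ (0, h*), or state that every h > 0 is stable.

(-3.4091,0); λ=-7 ⇒ h* = (75/22)/7 = 0.4870.

Test eqn y'=λy, z=hλ:
  k1=λy_n ⇒ h·k1=z·y_n;  k2=λ(1+4/15z)y_n ⇒ h·k2=z(1+4/15z)y_n
  y_{n+1}/y_n = 1 − 1/10z + 11/10z(1+4/15z) = 1 + z + 22/75z²
  ⇒ R(z) = 1 + z + 22/75z².

Boundary: |R(x)|=1, x<0.
x=-1.03: |R|=0.2812
R=1: x+22/75x²=0 ⇒ x=−75/22=-3.4091; min R=1−1/(4·22/75)=0.1477>−1
Confirm numerically:
  x=-3.050: |R|=0.67873 <1
  x=-2.534: |R|=0.34954 <1
  x=-1.837: |R|=0.15287 <1
  x=-3.719: |R|=1.33808 >1
  x=-3.703: |R|=1.31925 >1
  x=-3.476: |R|=1.06822 >1
Interval (-3.4091, 0).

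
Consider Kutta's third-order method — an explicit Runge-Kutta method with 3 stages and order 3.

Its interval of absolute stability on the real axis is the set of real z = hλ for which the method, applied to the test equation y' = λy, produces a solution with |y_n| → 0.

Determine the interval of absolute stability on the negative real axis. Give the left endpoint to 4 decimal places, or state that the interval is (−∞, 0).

(-2.5127, 0).

On y'=λy, z=hλ:
  order 3, 3-stage ⇒ R(z)=1+z+z^2/2+z^3/6
  (e.g. R(-1.14)=0.26288, |R|=0.26288)

Boundary: |R(x)|=1, x<0.
x=-1.14: |R|=0.2629
|R(-2.76)|=1.4553 |R(-2.65)|=1.2404 |R(-2.12)|=0.4608
Bisect:
  x_lo=-3.3120 |R|=2.8823  x_hi=-0.2370 |R|=0.7889
  mid=-1.77449 |R|=0.13134 →hi
  mid=-2.54323 |R|=1.05083 →lo
  mid=-2.15886 |R|=0.50548 →hi
  mid=-2.35105 |R|=0.75321 →hi
  mid=-2.44714 |R|=0.89534 →hi
  mid=-2.49519 |R|=0.97136 →hi
  mid=-2.51921 |R|=1.01066 →lo
  mid=-2.50720 |R|=0.99090 →hi
  mid=-2.51320 |R|=1.00075 →lo
  mid=-2.51020 |R|=0.99582 →hi
  ...
  [-2.51283,-2.51264] ⇒ x*=-2.5127
So |R|<1 on (-2.5127, 0).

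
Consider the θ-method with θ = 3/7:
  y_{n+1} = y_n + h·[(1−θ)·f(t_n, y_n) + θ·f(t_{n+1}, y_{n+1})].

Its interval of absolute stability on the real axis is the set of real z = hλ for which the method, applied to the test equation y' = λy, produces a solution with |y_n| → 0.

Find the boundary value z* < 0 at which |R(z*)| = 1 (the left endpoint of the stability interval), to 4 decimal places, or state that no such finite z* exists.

z* = -14.0000.

Test eqn y'=λy, z=hλ:
  y_{n+1} = y_n + z·[4/7·y_n + 3/7·y_{n+1}] ⇒ (1 − 3/7z)y_{n+1} = (1 + 4/7z)y_n
  R(z) = (1 + 4/7z)/(1 − 3/7z).

Solve |R(x)|<1 on ℝ⁻.
x=-1.13: |R|=0.2387
R=−1: 1+4/7x = −1+3/7x ⇒ -1/7x=2 ⇒ x=2/(-1/7)=-14.0000
Confirm numerically:
  x=-8.721: |R|=0.84082 <1
  x=-8.240: |R|=0.81841 <1
  x=-6.477: |R|=0.71537 <1
  x=-14.534: |R|=1.01055 >1
  x=-14.469: |R|=1.00930 >1
  x=-14.355: |R|=1.00709 >1
So |R|<1 on (-14.0000, 0).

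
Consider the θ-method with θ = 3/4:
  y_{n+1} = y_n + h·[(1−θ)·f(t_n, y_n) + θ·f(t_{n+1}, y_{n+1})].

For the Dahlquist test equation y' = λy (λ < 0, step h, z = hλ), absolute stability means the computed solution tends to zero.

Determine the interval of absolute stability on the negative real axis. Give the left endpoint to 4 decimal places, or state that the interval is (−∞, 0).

With y'=λy (z=hλ):
  y_{n+1} = y_n + z·[1/4·y_n + 3/4·y_{n+1}] ⇒ (1 − 3/4z)y_{n+1} = (1 + 1/4z)y_n
  so R(z) = (1 + 1/4z)/(1 − 3/4z).

Boundary: |R(x)|=1, x<0.
x=-1.67: |R|=0.2586
x=-2: |R|=0.2000
x=-10: |R|=0.1765
x=-100: |R|=0.3158
θ=3/4≥1/2 ⇒ |1+1/4x|<|1−3/4x| ∀x<0 ⇒ stable on all of ℝ⁻.

unbounded; (−∞, 0).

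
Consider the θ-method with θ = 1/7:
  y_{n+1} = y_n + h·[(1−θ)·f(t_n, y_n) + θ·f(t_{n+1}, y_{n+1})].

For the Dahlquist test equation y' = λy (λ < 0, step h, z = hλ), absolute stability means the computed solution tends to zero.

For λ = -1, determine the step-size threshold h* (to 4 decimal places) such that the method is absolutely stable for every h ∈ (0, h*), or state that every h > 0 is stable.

(-2.8000,0); λ=-1 ⇒ h* = (14/5)/1 = 2.8000.

Set f=λy, z=hλ:
  y_{n+1} = y_n + z·[6/7·y_n + 1/7·y_{n+1}] ⇒ (1 − 1/7z)y_{n+1} = (1 + 6/7z)y_n
  ⇒ R(z) = (1 + 6/7z)/(1 − 1/7z).

Solve |R(x)|<1 on ℝ⁻.
x=-1.59: |R|=0.2957
R=−1: 1+6/7x = −1+1/7x ⇒ -5/7x=2 ⇒ x=2/(-5/7)=-2.8000
Confirm numerically:
  x=-2.352: |R|=0.76048 <1
  x=-2.165: |R|=0.65357 <1
  x=-1.892: |R|=0.48943 <1
  x=-1.440: |R|=0.19431 <1
  x=-3.378: |R|=1.27847 >1
  x=-2.835: |R|=1.01779 >1
  x=-2.831: |R|=1.01577 >1
Interval (-2.8000, 0).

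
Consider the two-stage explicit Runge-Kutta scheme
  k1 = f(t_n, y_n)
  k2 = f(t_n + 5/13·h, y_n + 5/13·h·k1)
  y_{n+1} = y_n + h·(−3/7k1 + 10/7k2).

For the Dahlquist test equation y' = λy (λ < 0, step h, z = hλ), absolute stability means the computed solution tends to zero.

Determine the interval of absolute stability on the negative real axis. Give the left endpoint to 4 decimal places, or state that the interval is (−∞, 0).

(-1.8200, 0).

With y'=λy (z=hλ):
  k1=λy_n ⇒ h·k1=z·y_n;  k2=λ(1+5/13z)y_n ⇒ h·k2=z(1+5/13z)y_n
  y_{n+1}/y_n = 1 − 3/7z + 10/7z(1+5/13z) = 1 + z + 50/91z²
  R(z) = 1 + z + 50/91z².

Boundary: |R(x)|=1, x<0.
x=-0.57: |R|=0.6085
R=1: x+50/91x²=0 ⇒ x=−91/50=-1.8200; min R=1−1/(4·50/91)=0.5450>−1
Confirm numerically:
  x=-1.363: |R|=0.65775 <1
  x=-1.262: |R|=0.61308 <1
  x=-1.181: |R|=0.58535 <1
  x=-2.133: |R|=1.36683 >1
  x=-2.090: |R|=1.31005 >1
  x=-1.966: |R|=1.15771 >1
So |R|<1 on (-1.8200, 0).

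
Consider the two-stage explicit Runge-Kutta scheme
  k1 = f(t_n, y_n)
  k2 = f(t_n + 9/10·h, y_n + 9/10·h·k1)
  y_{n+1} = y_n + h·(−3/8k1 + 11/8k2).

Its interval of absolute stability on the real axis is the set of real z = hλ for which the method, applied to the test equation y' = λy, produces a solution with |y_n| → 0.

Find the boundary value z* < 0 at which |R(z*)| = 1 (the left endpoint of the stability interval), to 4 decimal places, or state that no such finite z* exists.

With y'=λy (z=hλ):
  k1=λy_n ⇒ h·k1=z·y_n;  k2=λ(1+9/10z)y_n ⇒ h·k2=z(1+9/10z)y_n
  y_{n+1}/y_n = 1 − 3/8z + 11/8z(1+9/10z) = 1 + z + 99/80z²
  so R(z) = 1 + z + 99/80z².

Find x<0 with |R(x)|<1.
x=-1.18: |R|=1.5431
R=1: x+99/80x²=0 ⇒ x=−80/99=-0.8081; min R=1−1/(4·99/80)=0.7980>−1
Confirm numerically:
  x=-0.631: |R|=0.86172 <1
  x=-0.598: |R|=0.84453 <1
  x=-0.501: |R|=0.80961 <1
  x=-0.441: |R|=0.79967 <1
  x=-1.127: |R|=1.44478 >1
  x=-0.936: |R|=1.14817 >1
So |R|<1 on (-0.8081, 0).

z* = -0.8081.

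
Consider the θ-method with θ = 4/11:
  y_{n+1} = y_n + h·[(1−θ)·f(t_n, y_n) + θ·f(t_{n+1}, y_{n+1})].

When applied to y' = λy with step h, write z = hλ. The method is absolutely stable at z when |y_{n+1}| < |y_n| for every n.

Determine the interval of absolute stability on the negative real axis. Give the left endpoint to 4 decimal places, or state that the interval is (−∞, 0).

z∈(-7.3333,0).

On y'=λy, z=hλ:
  y_{n+1} = y_n + z·[7/11·y_n + 4/11·y_{n+1}] ⇒ (1 − 4/11z)y_{n+1} = (1 + 7/11z)y_n
  R(z) = (1 + 7/11z)/(1 − 4/11z).

Boundary: |R(x)|=1, x<0.
x=-0.67: |R|=0.4613
R=−1: 1+7/11x = −1+4/11x ⇒ -3/11x=2 ⇒ x=2/(-3/11)=-7.3333
Confirm numerically:
  x=-6.132: |R|=0.89856 <1
  x=-4.657: |R|=0.72901 <1
  x=-3.216: |R|=0.48240 <1
  x=-2.947: |R|=0.42255 <1
  x=-7.896: |R|=1.03964 >1
  x=-7.751: |R|=1.02983 >1
  x=-7.385: |R|=1.00382 >1
So |R|<1 on (-7.3333, 0).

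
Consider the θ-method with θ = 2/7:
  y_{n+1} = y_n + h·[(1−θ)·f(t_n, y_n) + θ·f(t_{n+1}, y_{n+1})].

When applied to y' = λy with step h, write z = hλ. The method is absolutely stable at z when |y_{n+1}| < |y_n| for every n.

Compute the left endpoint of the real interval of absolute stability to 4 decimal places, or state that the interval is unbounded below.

Set f=λy, z=hλ:
  y_{n+1} = y_n + z·[5/7·y_n + 2/7·y_{n+1}] ⇒ (1 − 2/7z)y_{n+1} = (1 + 5/7z)y_n
  so R(z) = (1 + 5/7z)/(1 − 2/7z).

Need |R(x)|<1, x<0.
x=-1.71: |R|=0.1488
R=−1: 1+5/7x = −1+2/7x ⇒ -3/7x=2 ⇒ x=2/(-3/7)=-4.6667
Confirm numerically:
  x=-4.319: |R|=0.93330 <1
  x=-2.959: |R|=0.60342 <1
  x=-2.654: |R|=0.50942 <1
  x=-1.935: |R|=0.24609 <1
  x=-5.123: |R|=1.07938 >1
  x=-4.970: |R|=1.05372 >1
Interval (-4.6667, 0).

left endpoint -4.6667.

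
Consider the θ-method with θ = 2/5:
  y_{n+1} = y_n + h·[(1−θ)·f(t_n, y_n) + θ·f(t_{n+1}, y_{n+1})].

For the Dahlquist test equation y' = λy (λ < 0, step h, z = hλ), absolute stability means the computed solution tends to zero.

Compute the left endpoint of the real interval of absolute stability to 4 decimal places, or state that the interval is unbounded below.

With y'=λy (z=hλ):
  y_{n+1} = y_n + z·[3/5·y_n + 2/5·y_{n+1}] ⇒ (1 − 2/5z)y_{n+1} = (1 + 3/5z)y_n
  ⇒ R(z) = (1 + 3/5z)/(1 − 2/5z).

Boundary: |R(x)|=1, x<0.
x=-0.56: |R|=0.5425
R=−1: 1+3/5x = −1+2/5x ⇒ -1/5x=2 ⇒ x=2/(-1/5)=-10.0000
Confirm numerically:
  x=-7.103: |R|=0.84916 <1
  x=-4.104: |R|=0.55360 <1
  x=-4.034: |R|=0.54346 <1
  x=-10.424: |R|=1.01640 >1
  x=-10.250: |R|=1.00980 >1
Interval (-10.0000, 0).

left endpoint -10.0000.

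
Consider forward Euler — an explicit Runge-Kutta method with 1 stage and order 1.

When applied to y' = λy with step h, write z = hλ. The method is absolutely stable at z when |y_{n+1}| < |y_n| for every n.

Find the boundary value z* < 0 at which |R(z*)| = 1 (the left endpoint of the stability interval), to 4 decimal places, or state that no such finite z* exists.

z* = -2.0000.

Set f=λy, z=hλ:
  order 1, 1-stage ⇒ R(z)=1+z
  (e.g. R(-1.63)=-0.63000, |R|=0.63000)

Find x<0 with |R(x)|<1.
x=-1.63: |R|=0.6300
|R(-2.24)|=1.2400 |R(-2.08)|=1.0800 |R(-1.96)|=0.9600
Bisect:
  x_lo=-2.8054 |R|=1.8054  x_hi=-0.0964 |R|=0.9036
  mid=-1.45090 |R|=0.45090 →hi
  mid=-2.12814 |R|=1.12814 →lo
  mid=-1.78952 |R|=0.78952 →hi
  mid=-1.95883 |R|=0.95883 →hi
  mid=-2.04349 |R|=1.04349 →lo
  mid=-2.00116 |R|=1.00116 →lo
  mid=-1.98000 |R|=0.98000 →hi
  mid=-1.99058 |R|=0.99058 →hi
  mid=-1.99587 |R|=0.99587 →hi
  mid=-1.99851 |R|=0.99851 →hi
  ...
  [-2.00000,-1.99984] ⇒ x*=-2.0000
Interval (-2.0000, 0).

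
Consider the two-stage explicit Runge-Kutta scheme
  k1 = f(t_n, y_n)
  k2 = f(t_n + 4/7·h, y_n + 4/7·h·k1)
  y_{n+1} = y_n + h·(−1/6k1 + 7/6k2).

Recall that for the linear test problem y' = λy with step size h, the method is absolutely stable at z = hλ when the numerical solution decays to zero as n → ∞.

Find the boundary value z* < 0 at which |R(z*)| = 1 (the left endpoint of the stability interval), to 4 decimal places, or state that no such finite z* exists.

left endpoint -1.5000.

With y'=λy (z=hλ):
  k1=λy_n ⇒ h·k1=z·y_n;  k2=λ(1+4/7z)y_n ⇒ h·k2=z(1+4/7z)y_n
  y_{n+1}/y_n = 1 − 1/6z + 7/6z(1+4/7z) = 1 + z + 2/3z²
  R(z) = 1 + z + 2/3z².

Solve |R(x)|<1 on ℝ⁻.
x=-1.63: |R|=1.1413
R=1: x+2/3x²=0 ⇒ x=−3/2=-1.5000; min R=1−1/(4·2/3)=0.6250>−1
Confirm numerically:
  x=-1.400: |R|=0.90667 <1
  x=-1.283: |R|=0.81439 <1
  x=-0.900: |R|=0.64000 <1
  x=-0.876: |R|=0.63558 <1
  x=-1.967: |R|=1.61239 >1
  x=-1.828: |R|=1.39972 >1
  x=-1.622: |R|=1.13192 >1
Stable set (-1.5000, 0).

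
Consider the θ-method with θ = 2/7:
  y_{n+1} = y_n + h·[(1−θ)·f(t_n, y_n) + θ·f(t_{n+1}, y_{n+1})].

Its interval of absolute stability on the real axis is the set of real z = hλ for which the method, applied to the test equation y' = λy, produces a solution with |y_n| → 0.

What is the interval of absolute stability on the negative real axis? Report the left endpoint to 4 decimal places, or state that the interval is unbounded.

(-4.6667, 0).

Set f=λy, z=hλ:
  y_{n+1} = y_n + z·[5/7·y_n + 2/7·y_{n+1}] ⇒ (1 − 2/7z)y_{n+1} = (1 + 5/7z)y_n
  Hence R(z) = (1 + 5/7z)/(1 − 2/7z).

Find x<0 with |R(x)|<1.
x=-1.41: |R|=0.0051
R=−1: 1+5/7x = −1+2/7x ⇒ -3/7x=2 ⇒ x=2/(-3/7)=-4.6667
Confirm numerically:
  x=-3.780: |R|=0.81731 <1
  x=-3.373: |R|=0.71766 <1
  x=-2.720: |R|=0.53055 <1
  x=-2.523: |R|=0.46613 <1
  x=-5.131: |R|=1.08070 >1
  x=-4.988: |R|=1.05679 >1
  x=-4.693: |R|=1.00482 >1
So |R|<1 on (-4.6667, 0).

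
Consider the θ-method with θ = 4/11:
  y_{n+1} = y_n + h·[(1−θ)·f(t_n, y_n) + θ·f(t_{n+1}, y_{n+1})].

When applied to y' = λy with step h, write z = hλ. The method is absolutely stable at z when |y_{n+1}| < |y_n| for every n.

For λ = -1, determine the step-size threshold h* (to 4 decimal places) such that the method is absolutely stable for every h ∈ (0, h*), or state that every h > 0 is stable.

(-7.3333,0); λ=-1 ⇒ h* = (22/3)/1 = 7.3333.

On y'=λy, z=hλ:
  y_{n+1} = y_n + z·[7/11·y_n + 4/11·y_{n+1}] ⇒ (1 − 4/11z)y_{n+1} = (1 + 7/11z)y_n
  R(z) = (1 + 7/11z)/(1 − 4/11z).

Find x<0 with |R(x)|<1.
x=-0.83: |R|=0.3624
R=−1: 1+7/11x = −1+4/11x ⇒ -3/11x=2 ⇒ x=2/(-3/11)=-7.3333
Confirm numerically:
  x=-3.815: |R|=0.59806 <1
  x=-3.757: |R|=0.58779 <1
  x=-3.161: |R|=0.47061 <1
  x=-7.896: |R|=1.03964 >1
  x=-7.620: |R|=1.02073 >1
  x=-7.567: |R|=1.01699 >1
Stable set (-7.3333, 0).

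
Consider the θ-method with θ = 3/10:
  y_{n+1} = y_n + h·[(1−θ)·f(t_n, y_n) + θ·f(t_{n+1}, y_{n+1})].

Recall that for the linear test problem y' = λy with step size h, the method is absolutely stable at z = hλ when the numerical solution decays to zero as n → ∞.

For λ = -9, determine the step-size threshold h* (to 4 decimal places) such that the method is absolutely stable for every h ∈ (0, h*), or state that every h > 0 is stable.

(-5.0000,0); λ=-9 ⇒ h* = (5)/9 = 0.5556.

With y'=λy (z=hλ):
  y_{n+1} = y_n + z·[7/10·y_n + 3/10·y_{n+1}] ⇒ (1 − 3/10z)y_{n+1} = (1 + 7/10z)y_n
  R(z) = (1 + 7/10z)/(1 − 3/10z).

Find x<0 with |R(x)|<1.
x=-0.41: |R|=0.6349
R=−1: 1+7/10x = −1+3/10x ⇒ -2/5x=2 ⇒ x=2/(-2/5)=-5.0000
Confirm numerically:
  x=-4.152: |R|=0.84895 <1
  x=-3.688: |R|=0.75085 <1
  x=-2.878: |R|=0.54449 <1
  x=-2.604: |R|=0.46194 <1
  x=-5.455: |R|=1.06903 >1
  x=-5.253: |R|=1.03929 >1
  x=-5.129: |R|=1.02033 >1
So |R|<1 on (-5.0000, 0).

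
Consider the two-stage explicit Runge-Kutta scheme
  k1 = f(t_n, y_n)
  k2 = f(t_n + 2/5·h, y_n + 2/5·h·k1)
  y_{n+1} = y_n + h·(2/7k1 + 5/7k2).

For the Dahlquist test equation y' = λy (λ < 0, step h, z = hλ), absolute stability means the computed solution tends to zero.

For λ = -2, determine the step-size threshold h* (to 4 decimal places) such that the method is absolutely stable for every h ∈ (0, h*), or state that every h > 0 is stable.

Set f=λy, z=hλ:
  k1=λy_n ⇒ h·k1=z·y_n;  k2=λ(1+2/5z)y_n ⇒ h·k2=z(1+2/5z)y_n
  y_{n+1}/y_n = 1 + 2/7z + 5/7z(1+2/5z) = 1 + z + 2/7z²
  so R(z) = 1 + z + 2/7z².

Solve |R(x)|<1 on ℝ⁻.
x=-1.39: |R|=0.1620
R=1: x+2/7x²=0 ⇒ x=−7/2=-3.5000; min R=1−1/(4·2/7)=0.1250>−1
Confirm numerically:
  x=-3.136: |R|=0.67386 <1
  x=-2.351: |R|=0.22820 <1
  x=-1.753: |R|=0.12500 <1
  x=-4.091: |R|=1.69079 >1
  x=-3.921: |R|=1.47164 >1
So |R|<1 on (-3.5000, 0).

(-3.5000,0); λ=-2 ⇒ h* = (7/2)/2 = 1.7500.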